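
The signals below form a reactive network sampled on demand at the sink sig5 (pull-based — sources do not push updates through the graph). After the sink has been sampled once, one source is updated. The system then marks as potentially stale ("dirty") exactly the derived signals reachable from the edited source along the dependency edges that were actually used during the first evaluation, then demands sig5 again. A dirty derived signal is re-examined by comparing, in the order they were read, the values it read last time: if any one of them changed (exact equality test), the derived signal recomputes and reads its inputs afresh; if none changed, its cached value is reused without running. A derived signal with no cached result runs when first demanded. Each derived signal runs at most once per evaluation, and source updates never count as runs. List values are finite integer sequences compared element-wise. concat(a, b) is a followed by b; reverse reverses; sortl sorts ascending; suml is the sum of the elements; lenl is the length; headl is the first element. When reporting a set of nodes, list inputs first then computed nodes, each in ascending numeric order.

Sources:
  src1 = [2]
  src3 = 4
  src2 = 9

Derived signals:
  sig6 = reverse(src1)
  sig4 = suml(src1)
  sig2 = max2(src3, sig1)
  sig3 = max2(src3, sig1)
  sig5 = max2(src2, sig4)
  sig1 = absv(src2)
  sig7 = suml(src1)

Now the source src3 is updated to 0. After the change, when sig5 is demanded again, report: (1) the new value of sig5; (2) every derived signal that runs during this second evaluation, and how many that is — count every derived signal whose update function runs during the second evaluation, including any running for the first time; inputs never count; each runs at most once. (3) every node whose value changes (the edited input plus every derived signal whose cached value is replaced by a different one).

sig5 now evaluates to 9.
Run set: none (0 run).
Changed values: src3.
The important point: nothing the output needs ever reads src3, so the edit is invisible to it.

Initial pass — values computed on the first demand:
  sig4 = suml([2]) = 2
  sig5 = max2(9, 2) = 9

Second demand — change propagation:
  no demanded computation ever read src3, so the edit dirties nothing and nothing runs.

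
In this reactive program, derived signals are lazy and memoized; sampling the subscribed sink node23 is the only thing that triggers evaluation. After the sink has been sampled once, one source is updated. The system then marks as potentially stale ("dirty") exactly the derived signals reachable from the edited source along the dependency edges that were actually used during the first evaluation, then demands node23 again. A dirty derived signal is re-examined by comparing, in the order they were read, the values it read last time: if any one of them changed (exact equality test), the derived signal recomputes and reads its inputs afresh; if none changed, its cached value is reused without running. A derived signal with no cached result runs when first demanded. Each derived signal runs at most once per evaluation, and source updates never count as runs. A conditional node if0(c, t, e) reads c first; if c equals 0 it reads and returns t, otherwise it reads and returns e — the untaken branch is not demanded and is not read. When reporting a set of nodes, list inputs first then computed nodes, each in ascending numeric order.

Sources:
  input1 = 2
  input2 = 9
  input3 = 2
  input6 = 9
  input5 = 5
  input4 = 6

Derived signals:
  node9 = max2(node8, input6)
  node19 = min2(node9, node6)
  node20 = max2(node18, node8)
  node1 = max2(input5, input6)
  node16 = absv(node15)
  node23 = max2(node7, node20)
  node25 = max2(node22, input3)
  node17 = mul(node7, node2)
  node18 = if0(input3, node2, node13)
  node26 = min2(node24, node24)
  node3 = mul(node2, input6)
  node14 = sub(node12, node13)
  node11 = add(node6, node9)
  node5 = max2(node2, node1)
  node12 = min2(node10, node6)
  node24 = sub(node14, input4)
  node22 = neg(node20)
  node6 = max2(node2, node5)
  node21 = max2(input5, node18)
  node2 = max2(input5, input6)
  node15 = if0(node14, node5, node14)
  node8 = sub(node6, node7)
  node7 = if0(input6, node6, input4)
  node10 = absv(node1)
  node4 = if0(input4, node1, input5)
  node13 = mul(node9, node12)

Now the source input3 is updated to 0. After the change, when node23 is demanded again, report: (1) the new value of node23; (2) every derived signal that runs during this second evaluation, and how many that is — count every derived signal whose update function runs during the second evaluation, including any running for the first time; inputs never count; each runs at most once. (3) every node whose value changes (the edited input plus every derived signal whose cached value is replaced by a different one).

First demand of the output computes:
  node1 = max2(5, 9) = 9
  node2 = max2(5, 9) = 9
  node5 = max2(9, 9) = 9
  node6 = max2(9, 9) = 9
  node7 = if0(input6=9 -> else branch input4) = 6
  node8 = sub(9, 6) = 3
  node9 = max2(3, 9) = 9
  node10 = absv(9) = 9
  node12 = min2(9, 9) = 9
  node13 = mul(9, 9) = 81
  node18 = if0(input3=2 -> else branch node13) = 81
  node20 = max2(81, 3) = 81
  node23 = max2(6, 81) = 81

After the edit, cleaning proceeds:
  node18: a read changed (input3 2->0) — executes, giving 9.
  node20: a read changed (node18 81->9) — executes, giving 9.
  node23: a read changed (node20 81->9) — executes, giving 9.

Demanding node23 again yields 9.
3 derived signals run: node18, node20, node23.
The nodes whose values change: input3, node18, node20, node23.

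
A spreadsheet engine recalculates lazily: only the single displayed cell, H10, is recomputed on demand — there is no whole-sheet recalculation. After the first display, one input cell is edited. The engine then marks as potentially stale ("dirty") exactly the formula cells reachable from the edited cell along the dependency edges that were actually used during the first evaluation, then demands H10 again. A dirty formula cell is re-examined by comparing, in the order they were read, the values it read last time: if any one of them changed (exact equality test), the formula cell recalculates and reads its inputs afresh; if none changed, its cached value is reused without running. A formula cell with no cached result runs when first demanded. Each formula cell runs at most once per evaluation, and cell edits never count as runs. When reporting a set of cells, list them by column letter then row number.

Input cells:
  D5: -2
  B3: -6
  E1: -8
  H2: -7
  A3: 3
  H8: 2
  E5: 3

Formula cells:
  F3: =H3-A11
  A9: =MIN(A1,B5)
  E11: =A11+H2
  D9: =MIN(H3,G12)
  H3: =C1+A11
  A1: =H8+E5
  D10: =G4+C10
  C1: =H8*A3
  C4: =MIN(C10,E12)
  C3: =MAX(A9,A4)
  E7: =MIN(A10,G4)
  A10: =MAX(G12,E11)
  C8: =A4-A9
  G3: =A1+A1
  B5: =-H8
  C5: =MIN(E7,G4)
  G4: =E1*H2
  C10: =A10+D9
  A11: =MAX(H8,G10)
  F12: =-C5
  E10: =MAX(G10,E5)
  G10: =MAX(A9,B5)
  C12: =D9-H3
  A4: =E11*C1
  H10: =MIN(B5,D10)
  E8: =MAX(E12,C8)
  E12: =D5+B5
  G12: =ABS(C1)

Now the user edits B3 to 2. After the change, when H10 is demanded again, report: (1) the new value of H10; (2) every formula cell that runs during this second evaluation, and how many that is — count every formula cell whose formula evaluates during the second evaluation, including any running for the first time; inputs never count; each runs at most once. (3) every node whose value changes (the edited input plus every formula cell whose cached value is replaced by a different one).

New value of H10: -2.
Formula cells that run: none — 0 in total.
Values that change: B3.
Key observation: B3 is never demanded by the output, so the edit triggers no recomputation at all.

First evaluation (everything demanded from the output):
  A1 = 2 + 3 = 5
  B5 = -(2) = -2
  A9 = MIN(5, -2) = -2
  C1 = 2 * 3 = 6
  G4 = -8 * -7 = 56
  G10 = MAX(-2, -2) = -2
  A11 = MAX(2, -2) = 2
  E11 = 2 + -7 = -5
  G12 = ABS(6) = 6
  A10 = MAX(6, -5) = 6
  H3 = 6 + 2 = 8
  D9 = MIN(8, 6) = 6
  C10 = 6 + 6 = 12
  D10 = 56 + 12 = 68
  H10 = MIN(-2, 68) = -2

Propagation after the edit:
  B3 feeds no computation that the output demands — nothing is marked dirty and nothing runs.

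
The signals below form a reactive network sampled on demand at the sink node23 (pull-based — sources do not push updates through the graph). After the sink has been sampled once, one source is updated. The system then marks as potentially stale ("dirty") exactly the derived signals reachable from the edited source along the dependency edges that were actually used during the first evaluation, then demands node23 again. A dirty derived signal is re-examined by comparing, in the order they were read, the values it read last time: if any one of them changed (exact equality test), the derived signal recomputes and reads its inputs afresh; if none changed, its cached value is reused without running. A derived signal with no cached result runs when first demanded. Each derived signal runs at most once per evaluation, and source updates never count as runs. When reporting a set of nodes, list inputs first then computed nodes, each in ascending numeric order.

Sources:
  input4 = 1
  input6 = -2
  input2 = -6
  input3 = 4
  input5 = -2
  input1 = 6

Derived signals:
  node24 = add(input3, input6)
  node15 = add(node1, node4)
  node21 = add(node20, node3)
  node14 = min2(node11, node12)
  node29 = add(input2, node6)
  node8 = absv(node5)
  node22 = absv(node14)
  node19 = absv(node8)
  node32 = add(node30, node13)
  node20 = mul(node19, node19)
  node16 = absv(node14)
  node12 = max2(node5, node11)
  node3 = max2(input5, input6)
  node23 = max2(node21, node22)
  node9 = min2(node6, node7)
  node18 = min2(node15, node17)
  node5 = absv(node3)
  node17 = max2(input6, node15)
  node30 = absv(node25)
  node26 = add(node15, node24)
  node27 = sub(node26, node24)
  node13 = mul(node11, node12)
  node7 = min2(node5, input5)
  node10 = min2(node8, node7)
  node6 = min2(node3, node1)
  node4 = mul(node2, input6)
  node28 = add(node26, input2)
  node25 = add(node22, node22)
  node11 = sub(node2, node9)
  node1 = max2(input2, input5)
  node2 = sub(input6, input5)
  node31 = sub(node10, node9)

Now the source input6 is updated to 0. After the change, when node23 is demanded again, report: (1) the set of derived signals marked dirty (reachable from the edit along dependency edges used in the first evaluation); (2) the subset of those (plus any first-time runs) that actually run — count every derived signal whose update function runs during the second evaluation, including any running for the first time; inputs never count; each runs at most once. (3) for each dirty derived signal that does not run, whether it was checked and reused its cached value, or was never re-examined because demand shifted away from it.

Initial pass — values computed on the first demand:
  node1 = max2(-6, -2) = -2
  node2 = sub(-2, -2) = 0
  node3 = max2(-2, -2) = -2
  node5 = absv(-2) = 2
  node6 = min2(-2, -2) = -2
  node7 = min2(2, -2) = -2
  node8 = absv(2) = 2
  node9 = min2(-2, -2) = -2
  node11 = sub(0, -2) = 2
  node12 = max2(2, 2) = 2
  node14 = min2(2, 2) = 2
  node19 = absv(2) = 2
  node20 = mul(2, 2) = 4
  node21 = add(4, -2) = 2
  node22 = absv(2) = 2
  node23 = max2(2, 2) = 2

Second demand — change propagation:
  node2: re-runs because input6 -2->0; new result 2.
  node3: re-runs because input6 -2->0; new result 0.
  node5: re-runs because node3 -2->0; new result 0.
  node6: re-runs because node3 -2->0; new result -2 (unchanged).
  node7: re-runs because node5 2->0; new result -2 (unchanged).
  node8: re-runs because node5 2->0; new result 0.
  node9: re-examined; everything it read last time is the same (node6 unchanged, node7 unchanged) — cache -2 kept, no run.
  node11: re-runs because node2 0->2; new result 4.
  node12: re-runs because node5 2->0; node11 2->4; new result 4.
  node14: re-runs because node11 2->4; node12 2->4; new result 4.
  node19: re-runs because node8 2->0; new result 0.
  node20: re-runs because node19 2->0; node19 2->0; new result 0.
  node21: re-runs because node20 4->0; node3 -2->0; new result 0.
  node22: re-runs because node14 2->4; new result 4.
  node23: re-runs because node21 2->0; node22 2->4; new result 4.

The important point: at node9 every value read last time is unchanged, so the dirty flag clears without a run.

Dirty set: node2, node3, node5, node6, node7, node8, node9, node11, node12, node14, node19, node20, node21, node22, node23.
Run set: node2, node3, node5, node6, node7, node8, node11, node12, node14, node19, node20, node21, node22, node23 (14 run).
Re-examined without running (cache reused): node9.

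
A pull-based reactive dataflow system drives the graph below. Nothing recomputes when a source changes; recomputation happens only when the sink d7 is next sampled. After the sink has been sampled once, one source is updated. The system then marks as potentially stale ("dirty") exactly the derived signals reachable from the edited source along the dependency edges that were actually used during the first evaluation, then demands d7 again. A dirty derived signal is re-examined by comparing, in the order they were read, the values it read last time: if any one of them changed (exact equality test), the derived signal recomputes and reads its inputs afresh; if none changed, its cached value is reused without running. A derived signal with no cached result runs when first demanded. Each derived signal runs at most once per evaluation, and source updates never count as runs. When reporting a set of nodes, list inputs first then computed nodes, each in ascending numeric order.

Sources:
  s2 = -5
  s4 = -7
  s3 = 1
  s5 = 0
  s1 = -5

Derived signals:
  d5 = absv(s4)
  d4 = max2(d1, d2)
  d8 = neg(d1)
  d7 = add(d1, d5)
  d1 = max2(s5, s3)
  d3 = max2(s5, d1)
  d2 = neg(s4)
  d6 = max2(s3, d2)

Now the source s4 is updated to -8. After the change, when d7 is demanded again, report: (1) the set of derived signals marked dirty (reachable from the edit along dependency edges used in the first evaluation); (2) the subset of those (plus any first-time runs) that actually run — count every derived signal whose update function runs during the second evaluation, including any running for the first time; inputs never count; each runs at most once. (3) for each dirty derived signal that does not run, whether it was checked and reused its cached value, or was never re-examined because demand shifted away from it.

Marked dirty: d5, d7.
Derived signals that run: d5, d7 — 2 in total.
Every dirty derived signal ran.

First evaluation (everything demanded from the output):
  d1 = max2(0, 1) = 1
  d5 = absv(-7) = 7
  d7 = add(1, 7) = 8

Propagation after the edit:
  d5: runs — s4 -7->-8; result 8.
  d7: runs — d5 7->8; result 9.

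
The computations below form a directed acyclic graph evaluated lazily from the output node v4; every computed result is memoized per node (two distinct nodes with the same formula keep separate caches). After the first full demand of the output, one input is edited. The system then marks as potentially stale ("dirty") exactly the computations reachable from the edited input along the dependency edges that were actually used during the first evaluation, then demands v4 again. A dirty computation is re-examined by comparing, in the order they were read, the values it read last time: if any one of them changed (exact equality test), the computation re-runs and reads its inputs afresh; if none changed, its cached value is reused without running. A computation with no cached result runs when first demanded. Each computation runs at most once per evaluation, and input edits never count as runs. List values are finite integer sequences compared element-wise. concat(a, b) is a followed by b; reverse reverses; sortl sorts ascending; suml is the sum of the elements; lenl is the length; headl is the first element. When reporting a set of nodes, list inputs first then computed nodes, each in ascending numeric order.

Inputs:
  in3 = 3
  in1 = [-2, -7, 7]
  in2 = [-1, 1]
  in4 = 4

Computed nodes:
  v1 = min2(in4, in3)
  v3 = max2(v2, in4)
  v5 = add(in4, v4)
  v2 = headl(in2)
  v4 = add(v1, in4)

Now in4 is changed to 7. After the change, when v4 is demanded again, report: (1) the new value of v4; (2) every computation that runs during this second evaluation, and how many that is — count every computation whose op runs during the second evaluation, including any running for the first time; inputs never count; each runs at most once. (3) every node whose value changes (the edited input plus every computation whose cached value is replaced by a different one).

First demand of the output computes:
  v1 = min2(4, 3) = 3
  v4 = add(3, 4) = 7

After the edit, cleaning proceeds:
  v1: a read changed (in4 4->7) — executes, giving 3 — identical to its old value.
  v4: a read changed (in4 4->7) — executes, giving 10.

Demanding v4 again yields 10.
2 computations run: v1, v4.
The nodes whose values change: in4, v4.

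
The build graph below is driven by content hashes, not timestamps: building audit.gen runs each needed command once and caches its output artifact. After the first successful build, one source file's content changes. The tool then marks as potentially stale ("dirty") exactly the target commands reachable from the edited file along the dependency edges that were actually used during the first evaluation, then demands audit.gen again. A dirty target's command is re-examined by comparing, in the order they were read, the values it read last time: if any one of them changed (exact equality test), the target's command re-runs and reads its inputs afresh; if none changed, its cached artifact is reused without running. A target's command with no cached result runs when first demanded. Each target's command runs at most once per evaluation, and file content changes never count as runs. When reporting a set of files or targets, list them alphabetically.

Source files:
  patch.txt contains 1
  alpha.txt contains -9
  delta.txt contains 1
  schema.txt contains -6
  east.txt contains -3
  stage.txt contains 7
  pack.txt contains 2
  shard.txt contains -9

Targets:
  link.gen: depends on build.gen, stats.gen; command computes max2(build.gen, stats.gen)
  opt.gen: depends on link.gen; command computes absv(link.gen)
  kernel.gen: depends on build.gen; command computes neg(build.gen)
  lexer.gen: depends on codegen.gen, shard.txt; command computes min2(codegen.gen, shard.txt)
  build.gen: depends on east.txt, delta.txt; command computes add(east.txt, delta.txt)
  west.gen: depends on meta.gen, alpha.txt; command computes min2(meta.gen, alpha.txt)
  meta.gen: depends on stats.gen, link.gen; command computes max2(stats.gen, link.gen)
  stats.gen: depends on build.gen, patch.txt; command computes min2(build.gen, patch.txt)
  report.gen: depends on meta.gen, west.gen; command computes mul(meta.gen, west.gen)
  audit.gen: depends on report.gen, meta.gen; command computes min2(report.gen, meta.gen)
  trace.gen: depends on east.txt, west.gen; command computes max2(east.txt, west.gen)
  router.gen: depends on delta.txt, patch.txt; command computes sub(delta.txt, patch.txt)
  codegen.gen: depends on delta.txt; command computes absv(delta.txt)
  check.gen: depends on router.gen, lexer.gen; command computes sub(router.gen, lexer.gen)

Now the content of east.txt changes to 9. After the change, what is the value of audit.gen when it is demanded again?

audit.gen now evaluates to -90.

Initial pass — values computed on the first demand:
  build.gen = add(-3, 1) = -2
  stats.gen = min2(-2, 1) = -2
  link.gen = max2(-2, -2) = -2
  meta.gen = max2(-2, -2) = -2
  west.gen = min2(-2, -9) = -9
  report.gen = mul(-2, -9) = 18
  audit.gen = min2(18, -2) = -2

Second demand — change propagation:
  build.gen: re-runs because east.txt -3->9; new result 10.
  stats.gen: re-runs because build.gen -2->10; new result 1.
  link.gen: re-runs because build.gen -2->10; stats.gen -2->1; new result 10.
  meta.gen: re-runs because stats.gen -2->1; link.gen -2->10; new result 10.
  west.gen: re-runs because meta.gen -2->10; new result -9 (unchanged).
  report.gen: re-runs because meta.gen -2->10; new result -90.
  audit.gen: re-runs because report.gen 18->-90; meta.gen -2->10; new result -90.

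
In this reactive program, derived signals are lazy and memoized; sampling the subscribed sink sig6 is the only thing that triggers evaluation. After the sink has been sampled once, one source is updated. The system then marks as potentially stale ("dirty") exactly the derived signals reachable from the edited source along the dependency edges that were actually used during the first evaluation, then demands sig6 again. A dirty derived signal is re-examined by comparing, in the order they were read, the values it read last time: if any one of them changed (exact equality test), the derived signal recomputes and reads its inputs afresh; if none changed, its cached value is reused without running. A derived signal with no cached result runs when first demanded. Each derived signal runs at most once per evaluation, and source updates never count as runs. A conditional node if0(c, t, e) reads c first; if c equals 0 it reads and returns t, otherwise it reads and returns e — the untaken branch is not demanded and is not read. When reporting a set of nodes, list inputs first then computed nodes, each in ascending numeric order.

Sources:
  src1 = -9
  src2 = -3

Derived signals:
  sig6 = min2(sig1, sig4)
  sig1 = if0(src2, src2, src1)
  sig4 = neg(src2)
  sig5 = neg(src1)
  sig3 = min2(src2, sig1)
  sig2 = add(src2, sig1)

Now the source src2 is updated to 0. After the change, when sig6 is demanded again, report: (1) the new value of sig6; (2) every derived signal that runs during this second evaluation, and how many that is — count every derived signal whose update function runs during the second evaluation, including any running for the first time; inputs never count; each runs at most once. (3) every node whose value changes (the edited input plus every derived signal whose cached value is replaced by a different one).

First demand of the output computes:
  sig1 = if0(src2=-3 -> else branch src1) = -9
  sig4 = neg(-3) = 3
  sig6 = min2(-9, 3) = -9

After the edit, cleaning proceeds:
  sig1: a read changed (src2 -3->0) — executes, giving 0.
  sig4: a read changed (src2 -3->0) — executes, giving 0.
  sig6: a read changed (sig1 -9->0; sig4 3->0) — executes, giving 0.

Demanding sig6 again yields 0.
3 derived signals run: sig1, sig4, sig6.
The nodes whose values change: src2, sig1, sig4, sig6.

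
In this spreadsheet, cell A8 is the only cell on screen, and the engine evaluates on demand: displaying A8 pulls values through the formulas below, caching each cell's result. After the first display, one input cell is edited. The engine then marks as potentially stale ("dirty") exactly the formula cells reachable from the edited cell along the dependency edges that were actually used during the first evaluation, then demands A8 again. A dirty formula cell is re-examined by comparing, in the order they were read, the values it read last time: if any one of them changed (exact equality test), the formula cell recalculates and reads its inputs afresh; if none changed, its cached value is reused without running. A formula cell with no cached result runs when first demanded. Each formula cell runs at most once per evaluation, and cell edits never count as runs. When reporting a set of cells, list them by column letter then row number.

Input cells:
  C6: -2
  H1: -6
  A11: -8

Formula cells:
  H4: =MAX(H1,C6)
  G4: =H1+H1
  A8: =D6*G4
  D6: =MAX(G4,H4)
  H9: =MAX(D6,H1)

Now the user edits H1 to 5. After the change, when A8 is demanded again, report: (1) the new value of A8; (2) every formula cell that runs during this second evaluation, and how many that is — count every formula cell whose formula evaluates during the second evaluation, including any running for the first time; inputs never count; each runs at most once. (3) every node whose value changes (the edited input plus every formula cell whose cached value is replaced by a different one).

A8 now evaluates to 100.
Run set: A8, D6, G4, H4 (4 run).
Changed values: A8, D6, G4, H1, H4.

Initial pass — values computed on the first demand:
  G4 = -6 + -6 = -12
  H4 = MAX(-6, -2) = -2
  D6 = MAX(-12, -2) = -2
  A8 = -2 * -12 = 24

Second demand — change propagation:
  G4: re-runs because H1 -6->5; H1 -6->5; new result 10.
  H4: re-runs because H1 -6->5; new result 5.
  D6: re-runs because G4 -12->10; H4 -2->5; new result 10.
  A8: re-runs because D6 -2->10; G4 -12->10; new result 100.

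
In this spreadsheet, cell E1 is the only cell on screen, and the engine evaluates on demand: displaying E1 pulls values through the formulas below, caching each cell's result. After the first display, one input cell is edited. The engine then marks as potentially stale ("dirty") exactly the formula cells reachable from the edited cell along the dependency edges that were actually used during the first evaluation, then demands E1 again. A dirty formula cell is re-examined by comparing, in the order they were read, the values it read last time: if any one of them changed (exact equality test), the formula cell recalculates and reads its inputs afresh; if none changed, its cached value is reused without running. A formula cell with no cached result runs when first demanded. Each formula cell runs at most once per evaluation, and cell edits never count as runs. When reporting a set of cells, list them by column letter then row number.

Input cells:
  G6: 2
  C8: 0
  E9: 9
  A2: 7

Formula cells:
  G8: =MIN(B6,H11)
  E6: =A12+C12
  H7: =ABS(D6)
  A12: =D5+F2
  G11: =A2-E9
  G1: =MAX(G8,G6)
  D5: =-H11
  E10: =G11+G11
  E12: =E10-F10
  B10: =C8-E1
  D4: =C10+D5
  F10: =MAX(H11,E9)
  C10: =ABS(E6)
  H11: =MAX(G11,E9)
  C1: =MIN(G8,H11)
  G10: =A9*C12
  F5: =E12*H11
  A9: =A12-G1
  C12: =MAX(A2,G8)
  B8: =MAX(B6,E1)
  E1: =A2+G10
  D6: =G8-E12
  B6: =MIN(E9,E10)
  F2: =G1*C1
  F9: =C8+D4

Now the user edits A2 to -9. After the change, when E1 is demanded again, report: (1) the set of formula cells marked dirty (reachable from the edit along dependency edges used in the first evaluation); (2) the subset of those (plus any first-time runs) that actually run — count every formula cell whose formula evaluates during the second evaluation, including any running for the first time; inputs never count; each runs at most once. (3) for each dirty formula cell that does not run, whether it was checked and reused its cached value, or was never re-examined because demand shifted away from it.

Initial pass — values computed on the first demand:
  G11 = 7 - 9 = -2
  E10 = -2 + -2 = -4
  B6 = MIN(9, -4) = -4
  H11 = MAX(-2, 9) = 9
  D5 = -(9) = -9
  G8 = MIN(-4, 9) = -4
  C1 = MIN(-4, 9) = -4
  C12 = MAX(7, -4) = 7
  G1 = MAX(-4, 2) = 2
  F2 = 2 * -4 = -8
  A12 = -9 + -8 = -17
  A9 = -17 - 2 = -19
  G10 = -19 * 7 = -133
  E1 = 7 + -133 = -126

Second demand — change propagation:
  G11: re-runs because A2 7->-9; new result -18.
  E10: re-runs because G11 -2->-18; G11 -2->-18; new result -36.
  B6: re-runs because E10 -4->-36; new result -36.
  H11: re-runs because G11 -2->-18; new result 9 (unchanged).
  D5: re-examined; everything it read last time is the same (H11 unchanged) — cache -9 kept, no run.
  G8: re-runs because B6 -4->-36; new result -36.
  C1: re-runs because G8 -4->-36; new result -36.
  C12: re-runs because A2 7->-9; G8 -4->-36; new result -9.
  G1: re-runs because G8 -4->-36; new result 2 (unchanged).
  F2: re-runs because C1 -4->-36; new result -72.
  A12: re-runs because F2 -8->-72; new result -81.
  A9: re-runs because A12 -17->-81; new result -83.
  G10: re-runs because A9 -19->-83; C12 7->-9; new result 747.
  E1: re-runs because A2 7->-9; G10 -133->747; new result 738.

The important point: at D5 every value read last time is unchanged, so the dirty flag clears without a run.

Dirty set: A9, A12, B6, C1, C12, D5, E1, E10, F2, G1, G8, G10, G11, H11.
Run set: A9, A12, B6, C1, C12, E1, E10, F2, G1, G8, G10, G11, H11 (13 run).
Re-examined without running (cache reused): D5.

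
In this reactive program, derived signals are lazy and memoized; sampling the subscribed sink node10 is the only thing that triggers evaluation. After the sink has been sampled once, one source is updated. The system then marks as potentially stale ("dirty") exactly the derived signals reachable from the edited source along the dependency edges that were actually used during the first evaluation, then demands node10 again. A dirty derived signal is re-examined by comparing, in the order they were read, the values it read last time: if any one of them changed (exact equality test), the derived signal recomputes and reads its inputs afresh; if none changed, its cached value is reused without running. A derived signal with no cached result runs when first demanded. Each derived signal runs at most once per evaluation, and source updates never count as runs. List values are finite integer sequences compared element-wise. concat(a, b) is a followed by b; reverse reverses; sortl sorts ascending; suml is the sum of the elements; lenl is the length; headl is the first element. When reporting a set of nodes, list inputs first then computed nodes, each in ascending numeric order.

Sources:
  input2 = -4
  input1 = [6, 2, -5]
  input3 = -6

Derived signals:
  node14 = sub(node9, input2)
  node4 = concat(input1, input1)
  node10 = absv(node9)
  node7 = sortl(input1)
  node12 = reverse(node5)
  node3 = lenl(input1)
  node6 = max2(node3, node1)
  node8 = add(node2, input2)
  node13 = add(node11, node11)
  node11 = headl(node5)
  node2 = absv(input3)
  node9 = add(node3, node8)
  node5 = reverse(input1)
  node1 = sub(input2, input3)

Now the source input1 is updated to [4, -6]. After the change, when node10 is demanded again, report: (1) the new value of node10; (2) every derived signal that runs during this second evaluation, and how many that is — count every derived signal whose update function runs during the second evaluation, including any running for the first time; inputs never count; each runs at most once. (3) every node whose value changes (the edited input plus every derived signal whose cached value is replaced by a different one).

First demand of the output computes:
  node2 = absv(-6) = 6
  node3 = lenl([6, 2, -5]) = 3
  node8 = add(6, -4) = 2
  node9 = add(3, 2) = 5
  node10 = absv(5) = 5

After the edit, cleaning proceeds:
  node3: a read changed (input1 [6, 2, -5]->[4, -6]) — executes, giving 2.
  node9: a read changed (node3 3->2) — executes, giving 4.
  node10: a read changed (node9 5->4) — executes, giving 4.

Demanding node10 again yields 4.
3 derived signals run: node3, node9, node10.
The nodes whose values change: input1, node3, node9, node10.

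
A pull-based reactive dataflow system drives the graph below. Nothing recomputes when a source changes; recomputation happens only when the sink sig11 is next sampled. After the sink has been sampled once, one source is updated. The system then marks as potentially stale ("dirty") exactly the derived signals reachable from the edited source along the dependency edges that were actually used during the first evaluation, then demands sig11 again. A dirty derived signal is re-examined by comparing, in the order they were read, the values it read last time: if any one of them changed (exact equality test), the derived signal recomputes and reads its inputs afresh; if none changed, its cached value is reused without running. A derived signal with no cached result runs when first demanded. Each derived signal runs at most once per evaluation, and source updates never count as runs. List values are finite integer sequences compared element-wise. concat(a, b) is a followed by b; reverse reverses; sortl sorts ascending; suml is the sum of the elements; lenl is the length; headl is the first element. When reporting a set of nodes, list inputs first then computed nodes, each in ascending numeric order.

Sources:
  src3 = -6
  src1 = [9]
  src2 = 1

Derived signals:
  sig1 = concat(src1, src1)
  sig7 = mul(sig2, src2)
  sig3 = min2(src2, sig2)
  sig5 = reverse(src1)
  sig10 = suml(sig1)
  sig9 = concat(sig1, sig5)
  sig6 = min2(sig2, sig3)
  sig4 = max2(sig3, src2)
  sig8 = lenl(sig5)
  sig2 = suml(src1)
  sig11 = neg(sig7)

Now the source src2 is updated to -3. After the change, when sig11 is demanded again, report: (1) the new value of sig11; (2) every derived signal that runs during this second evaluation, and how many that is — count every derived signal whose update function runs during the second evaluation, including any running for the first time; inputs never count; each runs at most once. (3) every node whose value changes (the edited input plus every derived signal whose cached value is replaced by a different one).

New value of sig11: 27.
Derived signals that run: sig7, sig11 — 2 in total.
Values that change: src2, sig7, sig11.

First evaluation (everything demanded from the output):
  sig2 = suml([9]) = 9
  sig7 = mul(9, 1) = 9
  sig11 = neg(9) = -9

Propagation after the edit:
  sig7: runs — src2 1->-3; result -27.
  sig11: runs — sig7 9->-27; result 27.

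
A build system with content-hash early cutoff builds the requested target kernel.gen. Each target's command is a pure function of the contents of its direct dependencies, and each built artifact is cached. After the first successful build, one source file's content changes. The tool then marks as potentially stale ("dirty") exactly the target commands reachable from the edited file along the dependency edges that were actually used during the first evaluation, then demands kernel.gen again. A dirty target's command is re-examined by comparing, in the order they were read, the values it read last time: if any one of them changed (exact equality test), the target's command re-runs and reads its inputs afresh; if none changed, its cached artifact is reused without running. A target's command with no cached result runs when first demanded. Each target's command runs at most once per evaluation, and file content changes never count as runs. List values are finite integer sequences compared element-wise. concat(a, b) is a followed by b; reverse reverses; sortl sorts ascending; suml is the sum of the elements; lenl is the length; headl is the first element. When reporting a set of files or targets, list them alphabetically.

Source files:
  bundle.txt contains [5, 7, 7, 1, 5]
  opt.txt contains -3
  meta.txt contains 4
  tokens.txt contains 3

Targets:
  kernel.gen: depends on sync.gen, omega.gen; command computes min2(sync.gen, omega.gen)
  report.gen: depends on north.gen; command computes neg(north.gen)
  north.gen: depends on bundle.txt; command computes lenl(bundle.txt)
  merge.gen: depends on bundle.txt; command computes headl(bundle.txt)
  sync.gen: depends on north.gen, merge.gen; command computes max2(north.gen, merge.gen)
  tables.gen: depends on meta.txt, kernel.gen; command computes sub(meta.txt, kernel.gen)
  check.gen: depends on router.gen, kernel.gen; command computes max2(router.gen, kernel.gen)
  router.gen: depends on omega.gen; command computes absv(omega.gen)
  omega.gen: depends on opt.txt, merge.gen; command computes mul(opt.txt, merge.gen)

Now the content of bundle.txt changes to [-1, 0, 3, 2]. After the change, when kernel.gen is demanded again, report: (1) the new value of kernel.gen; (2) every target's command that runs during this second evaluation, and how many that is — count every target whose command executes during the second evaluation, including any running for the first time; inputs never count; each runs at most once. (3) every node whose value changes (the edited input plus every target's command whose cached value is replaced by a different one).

New value of kernel.gen: 3.
Target commands that run: kernel.gen, merge.gen, north.gen, omega.gen, sync.gen — 5 in total.
Values that change: bundle.txt, kernel.gen, merge.gen, north.gen, omega.gen, sync.gen.

First evaluation (everything demanded from the output):
  merge.gen = headl([5, 7, 7, 1, 5]) = 5
  north.gen = lenl([5, 7, 7, 1, 5]) = 5
  omega.gen = mul(-3, 5) = -15
  sync.gen = max2(5, 5) = 5
  kernel.gen = min2(5, -15) = -15

Propagation after the edit:
  merge.gen: runs — bundle.txt [5, 7, 7, 1, 5]->[-1, 0, 3, 2]; result -1.
  north.gen: runs — bundle.txt [5, 7, 7, 1, 5]->[-1, 0, 3, 2]; result 4.
  omega.gen: runs — merge.gen 5->-1; result 3.
  sync.gen: runs — north.gen 5->4; merge.gen 5->-1; result 4.
  kernel.gen: runs — sync.gen 5->4; omega.gen -15->3; result 3.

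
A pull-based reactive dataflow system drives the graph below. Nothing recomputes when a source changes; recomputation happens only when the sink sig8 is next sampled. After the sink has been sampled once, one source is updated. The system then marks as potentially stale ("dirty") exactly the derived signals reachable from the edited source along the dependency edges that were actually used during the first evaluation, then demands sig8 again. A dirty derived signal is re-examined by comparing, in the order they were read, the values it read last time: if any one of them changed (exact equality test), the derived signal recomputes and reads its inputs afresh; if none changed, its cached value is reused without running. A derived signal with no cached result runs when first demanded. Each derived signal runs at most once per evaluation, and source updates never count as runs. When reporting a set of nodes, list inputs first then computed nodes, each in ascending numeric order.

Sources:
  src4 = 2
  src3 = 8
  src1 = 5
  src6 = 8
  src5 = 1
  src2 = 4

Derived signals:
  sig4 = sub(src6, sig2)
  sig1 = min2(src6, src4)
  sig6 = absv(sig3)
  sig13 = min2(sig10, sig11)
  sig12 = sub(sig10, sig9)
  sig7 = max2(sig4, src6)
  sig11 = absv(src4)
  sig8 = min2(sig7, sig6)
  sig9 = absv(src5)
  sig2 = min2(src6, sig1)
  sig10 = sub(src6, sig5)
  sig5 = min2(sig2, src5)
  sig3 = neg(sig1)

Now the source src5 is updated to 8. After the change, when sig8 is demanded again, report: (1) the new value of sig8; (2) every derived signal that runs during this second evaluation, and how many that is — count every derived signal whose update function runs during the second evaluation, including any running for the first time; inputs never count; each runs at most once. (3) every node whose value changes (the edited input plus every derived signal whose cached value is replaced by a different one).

New value of sig8: 2.
Derived signals that run: none — 0 in total.
Values that change: src5.
Key observation: src5 is never demanded by the output, so the edit triggers no recomputation at all.

First evaluation (everything demanded from the output):
  sig1 = min2(8, 2) = 2
  sig2 = min2(8, 2) = 2
  sig3 = neg(2) = -2
  sig4 = sub(8, 2) = 6
  sig6 = absv(-2) = 2
  sig7 = max2(6, 8) = 8
  sig8 = min2(8, 2) = 2

Propagation after the edit:
  src5 feeds no computation that the output demands — nothing is marked dirty and nothing runs.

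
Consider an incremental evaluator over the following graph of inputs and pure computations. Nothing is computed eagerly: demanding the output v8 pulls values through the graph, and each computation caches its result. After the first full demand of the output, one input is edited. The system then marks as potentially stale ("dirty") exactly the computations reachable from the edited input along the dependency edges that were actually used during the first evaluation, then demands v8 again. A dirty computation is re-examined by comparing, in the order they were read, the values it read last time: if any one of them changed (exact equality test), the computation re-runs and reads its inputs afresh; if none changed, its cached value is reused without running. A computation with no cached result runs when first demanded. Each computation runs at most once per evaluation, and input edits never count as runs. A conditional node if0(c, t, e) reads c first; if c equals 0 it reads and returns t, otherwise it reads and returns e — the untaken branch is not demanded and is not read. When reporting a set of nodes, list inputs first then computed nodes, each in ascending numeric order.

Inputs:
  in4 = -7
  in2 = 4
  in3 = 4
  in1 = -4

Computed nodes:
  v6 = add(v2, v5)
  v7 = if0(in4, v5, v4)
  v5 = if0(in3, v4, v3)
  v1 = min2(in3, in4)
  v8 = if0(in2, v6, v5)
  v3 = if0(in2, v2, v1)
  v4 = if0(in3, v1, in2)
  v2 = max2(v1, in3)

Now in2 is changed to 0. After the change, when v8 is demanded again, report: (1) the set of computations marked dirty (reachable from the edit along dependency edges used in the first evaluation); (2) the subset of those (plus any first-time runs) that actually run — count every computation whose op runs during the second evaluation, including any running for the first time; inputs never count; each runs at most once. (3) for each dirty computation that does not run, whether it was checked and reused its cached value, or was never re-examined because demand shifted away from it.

Initial pass — values computed on the first demand:
  v1 = min2(4, -7) = -7
  v3 = if0(in2=4 -> else branch v1) = -7
  v5 = if0(in3=4 -> else branch v3) = -7
  v8 = if0(in2=4 -> else branch v5) = -7

Second demand — change propagation:
  v2: newly demanded (no cache) — executes and yields 4.
  v3: re-runs because in2 4->0; new result 4.
  v5: re-runs because v3 -7->4; new result 4.
  v6: newly demanded (no cache) — executes and yields 8.
  v8: re-runs because in2 4->0; v5 -7->4; new result 8.

The important point: the flipped condition pulls in fresh nodes; v2, v6 run for the first time.

Dirty set: v3, v5, v8.
Run set: v2, v3, v5, v6, v8 (5 run).
All dirty computations ended up running.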